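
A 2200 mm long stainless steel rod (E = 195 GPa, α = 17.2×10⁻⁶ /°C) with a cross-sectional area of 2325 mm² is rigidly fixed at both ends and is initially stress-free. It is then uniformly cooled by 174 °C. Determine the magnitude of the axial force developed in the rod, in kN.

P ≈ 1360 kN (tensile)

The ends cannot move, so σ = EαΔT = 195×10³ × 17.2×10⁻⁶ × 174 = 583.6 MPa.
Axial force P = σA = 583.6 × 2325 = 1.357×10⁶ N = 1357 kN, tensile.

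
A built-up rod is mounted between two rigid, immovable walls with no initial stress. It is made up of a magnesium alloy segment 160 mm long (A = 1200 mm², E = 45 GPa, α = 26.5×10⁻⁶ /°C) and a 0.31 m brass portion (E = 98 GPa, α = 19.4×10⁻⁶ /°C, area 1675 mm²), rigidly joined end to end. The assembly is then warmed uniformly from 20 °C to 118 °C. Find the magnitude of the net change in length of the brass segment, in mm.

|ΔL| ≈ 0.198 mm

Free thermal expansion of the whole bar: Σ αᵢΔT Lᵢ = 26.5×10⁻⁶×98×160 + 19.4×10⁻⁶×98×310 = 1.005 mm.
The walls prevent any net length change, so an axial force P (same in every segment) develops. Compatibility: P · Σ Lᵢ/(AᵢEᵢ) = δ_free.
Σ Lᵢ/(AᵢEᵢ) = 160/(1200×45×10³) + 310/(1675×98×10³) = 4.851×10⁻⁶ mm/N.
So P = 1.005 / 4.851×10⁻⁶ = 207.1 kN, compressive.
For the brass segment, free thermal change = 19.4×10⁻⁶×98×310 = 0.5894 mm and elastic change from P = 207100×310/(1675×98×10³) = 0.3912 mm; these oppose, so the net change is 0.198 mm (segment lengthens).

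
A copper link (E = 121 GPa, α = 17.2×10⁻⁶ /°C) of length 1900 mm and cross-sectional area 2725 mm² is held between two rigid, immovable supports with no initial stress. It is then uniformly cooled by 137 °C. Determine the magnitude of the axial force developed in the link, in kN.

P ≈ 777 kN (tensile)

With zero net strain, σ = E·αΔT = 121 GPa × 17.2×10⁻⁶ × 137 = 285.1 MPa.
P = AEαΔT = 2725 × 121×10³ × 17.2×10⁻⁶ × 137 = 777 kN (tensile).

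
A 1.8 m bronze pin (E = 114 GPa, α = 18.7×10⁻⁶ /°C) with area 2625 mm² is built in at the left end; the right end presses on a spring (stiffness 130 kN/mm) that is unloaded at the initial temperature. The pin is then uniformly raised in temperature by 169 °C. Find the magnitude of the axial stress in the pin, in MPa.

σ ≈ 158 MPa (compressive)

The unrestrained thermal change is αΔT L = 18.7×10⁻⁶ × 169 × 1800 = 5.689 mm.
With a force P in the spring, the elastic change of the pin is PL/(AE) and that of the spring is P/k; compatibility requires their sum to equal δ_free.
P [ L/(AE) + 1/k ] = δ_free → P [ 1800/(2625×114×10³) + 1/(130×10³) ] = 5.689.
P = 5.689 / 1.371×10⁻⁵ = 415000 N.
σ = P/A = 415000/2625 = 158.1 MPa.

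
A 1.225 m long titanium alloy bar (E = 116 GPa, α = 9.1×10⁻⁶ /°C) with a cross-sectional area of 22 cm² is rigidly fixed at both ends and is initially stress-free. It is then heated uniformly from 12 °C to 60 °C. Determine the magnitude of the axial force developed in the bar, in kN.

The ends cannot move, so σ = EαΔT = 116×10³ × 9.1×10⁻⁶ × 48 = 50.67 MPa.
P = AEαΔT = 2200 × 116×10³ × 9.1×10⁻⁶ × 48 = 111.5 kN (compressive).

P ≈ 111 kN (compressive)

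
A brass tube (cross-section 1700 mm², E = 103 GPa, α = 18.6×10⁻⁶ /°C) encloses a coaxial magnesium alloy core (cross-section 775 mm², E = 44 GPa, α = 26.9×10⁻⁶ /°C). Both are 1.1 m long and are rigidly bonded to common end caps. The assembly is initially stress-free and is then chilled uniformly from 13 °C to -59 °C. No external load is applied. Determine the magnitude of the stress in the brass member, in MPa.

σ ≈ 10 MPa (compressive)

Equilibrium of a rigid end plate with no external load gives equal and opposite internal forces ±P in the two members. Since α_{magnesium alloy} > α_{brass}, cooling drives the magnesium alloy into tension and the brass into compression.
Compatibility of the two members (thermal + elastic change equal): (α₁ − α₂)ΔT = P·[1/(A₁E₁) + 1/(A₂E₂)].
|α₁ − α₂|·ΔT = 8.3×10⁻⁶ × 72 = 0.0005976.
1/(A₁E₁) + 1/(A₂E₂) = 1/(1700×103×10³) + 1/(775×44×10³) = 3.504×10⁻⁸ N⁻¹.
P = 0.0005976 / 3.504×10⁻⁸ = 17060 N = 17.06 kN.
σ_{brass} = P/A₁ = 17060/1700 = 10.03 MPa, compressive.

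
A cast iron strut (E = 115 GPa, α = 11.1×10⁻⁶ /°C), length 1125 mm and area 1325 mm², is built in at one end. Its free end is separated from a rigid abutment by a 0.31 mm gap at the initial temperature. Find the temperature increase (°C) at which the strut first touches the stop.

ΔT ≈ 24.8 °C

Contact occurs when the free expansion equals the gap: αΔT L = 0.31 mm.
ΔT = 0.31 / (11.1×10⁻⁶ × 1125) = 24.82 °C.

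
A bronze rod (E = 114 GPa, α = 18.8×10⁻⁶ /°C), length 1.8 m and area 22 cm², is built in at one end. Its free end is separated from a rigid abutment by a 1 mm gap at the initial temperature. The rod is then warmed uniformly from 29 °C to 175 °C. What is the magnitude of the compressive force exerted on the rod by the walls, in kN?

P ≈ 549 kN

Free thermal elongation = αΔT L = 18.8×10⁻⁶ × 146 × 1800 = 4.941 mm.
This exceeds the 1 mm gap, so the wall pushes back. The portion of expansion that must be recovered elastically is δ_free − gap = 4.941 − 1 = 3.941 mm.
That suppressed elongation corresponds to σ = E·Δ/L = 114×10³ × 3.941/1800 = 249.6 MPa.
P = σA = 249.6 × 2200 = 549.1 kN.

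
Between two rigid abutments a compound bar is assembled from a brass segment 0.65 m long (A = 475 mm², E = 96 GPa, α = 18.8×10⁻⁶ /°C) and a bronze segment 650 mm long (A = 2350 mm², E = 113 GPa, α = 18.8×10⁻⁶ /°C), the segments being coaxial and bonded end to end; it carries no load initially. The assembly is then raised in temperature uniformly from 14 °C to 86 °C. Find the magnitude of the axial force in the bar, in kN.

P ≈ 105 kN (compressive)

With the walls removed the bar would change length by δ_free = Σ αᵢΔT Lᵢ = 18.8×10⁻⁶×72×650 + 18.8×10⁻⁶×72×650 = 1.76 mm.
The rigid supports impose zero overall length change; the single axial force P common to all segments must satisfy P Σ Lᵢ/(AᵢEᵢ) = δ_free.
The series flexibility is Σ Lᵢ/(AᵢEᵢ) = 650/(475×96×10³) + 650/(2350×113×10³) = 1.67×10⁻⁵ mm/N.
P = 1.76 / 1.67×10⁻⁵ = 105400 N = 105.4 kN, compressive.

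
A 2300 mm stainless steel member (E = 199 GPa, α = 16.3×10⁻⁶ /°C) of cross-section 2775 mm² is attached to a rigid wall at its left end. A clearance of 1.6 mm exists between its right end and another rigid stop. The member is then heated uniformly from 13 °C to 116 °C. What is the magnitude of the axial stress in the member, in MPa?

σ ≈ 196 MPa (compressive)

Free thermal elongation = αΔT L = 16.3×10⁻⁶ × 103 × 2300 = 3.861 mm.
The gap closes (δ_free > 1.6 mm) and the wall then resists a further 3.861 − 1.6 = 2.261 mm of expansion.
Compatibility: PL/(AE) = 2.261 mm, so σ = P/A = E × (2.261/2300) = 195.7 MPa.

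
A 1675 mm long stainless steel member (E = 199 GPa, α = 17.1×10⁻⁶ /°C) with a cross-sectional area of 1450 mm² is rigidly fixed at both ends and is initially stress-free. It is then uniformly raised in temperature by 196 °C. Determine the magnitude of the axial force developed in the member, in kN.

P ≈ 967 kN (compressive)

The ends cannot move, so σ = EαΔT = 199×10³ × 17.1×10⁻⁶ × 196 = 667 MPa.
Then P = σA = 667 × 1450 mm² = 967.1 kN, compressive.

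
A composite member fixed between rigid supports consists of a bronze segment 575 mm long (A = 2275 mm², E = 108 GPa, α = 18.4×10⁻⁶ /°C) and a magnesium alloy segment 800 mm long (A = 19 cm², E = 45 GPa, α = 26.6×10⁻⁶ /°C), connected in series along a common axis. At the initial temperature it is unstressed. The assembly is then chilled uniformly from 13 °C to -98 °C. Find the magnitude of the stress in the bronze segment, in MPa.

Free thermal contraction of the whole bar: Σ αᵢΔT Lᵢ = 18.4×10⁻⁶×111×575 + 26.6×10⁻⁶×111×800 = 3.536 mm.
The walls prevent any net length change, so an axial force P (same in every segment) develops. Compatibility: P · Σ Lᵢ/(AᵢEᵢ) = δ_free.
The series flexibility is Σ Lᵢ/(AᵢEᵢ) = 575/(2275×108×10³) + 800/(1900×45×10³) = 1.17×10⁻⁵ mm/N.
So P = 3.536 / 1.17×10⁻⁵ = 302.3 kN, tensile.
σ_{bronze} = P / A = 302300 / 2275 = 132.9 MPa.

σ ≈ 133 MPa (tensile)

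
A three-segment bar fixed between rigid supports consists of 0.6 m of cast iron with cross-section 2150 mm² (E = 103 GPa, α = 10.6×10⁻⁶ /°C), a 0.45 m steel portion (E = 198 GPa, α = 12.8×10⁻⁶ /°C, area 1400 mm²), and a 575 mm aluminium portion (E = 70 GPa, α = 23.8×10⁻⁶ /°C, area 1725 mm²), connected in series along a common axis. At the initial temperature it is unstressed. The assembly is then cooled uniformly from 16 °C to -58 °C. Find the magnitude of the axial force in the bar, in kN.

Free thermal contraction of the whole bar: Σ αᵢΔT Lᵢ = 10.6×10⁻⁶×74×600 + 12.8×10⁻⁶×74×450 + 23.8×10⁻⁶×74×575 = 1.91 mm.
Since the ends are fixed, an axial force P builds up, equal in every segment, with P · Σ Lᵢ/(AᵢEᵢ) = δ_free.
The series flexibility is Σ Lᵢ/(AᵢEᵢ) = 600/(2150×103×10³) + 450/(1400×198×10³) + 575/(1725×70×10³) = 9.095×10⁻⁶ mm/N.
Hence P = δ_free / Σ(L/AE) = 1.91/9.095×10⁻⁶ = 210 kN (tensile).

P ≈ 210 kN (tensile)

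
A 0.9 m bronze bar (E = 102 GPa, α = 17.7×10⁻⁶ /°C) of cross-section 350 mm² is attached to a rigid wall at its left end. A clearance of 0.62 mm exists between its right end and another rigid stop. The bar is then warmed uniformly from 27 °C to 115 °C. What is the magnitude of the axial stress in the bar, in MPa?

σ ≈ 88.6 MPa (compressive)

Free thermal elongation = αΔT L = 17.7×10⁻⁶ × 88 × 900 = 1.402 mm.
After closing the 0.62 mm clearance, 1.402 − 0.62 = 0.7818 mm of expansion remains to be suppressed by the wall.
That suppressed elongation corresponds to σ = E·Δ/L = 102×10³ × 0.7818/900 = 88.61 MPa.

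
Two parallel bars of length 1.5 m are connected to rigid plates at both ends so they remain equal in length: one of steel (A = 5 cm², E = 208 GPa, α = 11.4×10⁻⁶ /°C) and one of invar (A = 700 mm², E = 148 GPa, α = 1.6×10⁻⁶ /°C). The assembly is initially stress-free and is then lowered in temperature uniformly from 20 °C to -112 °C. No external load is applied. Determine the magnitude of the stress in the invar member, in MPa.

σ ≈ 95.9 MPa (compressive)

Both members must finish at the same length. With the larger α, the steel tends to over-contract; the plates restrain it, putting the steel in tension and the invar in compression. With no external load the two internal forces are equal and opposite, magnitude P.
Compatibility of the two members (thermal + elastic change equal): (α₁ − α₂)ΔT = P·[1/(A₁E₁) + 1/(A₂E₂)].
|α₁ − α₂|·ΔT = 9.8×10⁻⁶ × 132 = 0.001294.
1/(A₁E₁) + 1/(A₂E₂) = 1/(500×208×10³) + 1/(700×148×10³) = 1.927×10⁻⁸ N⁻¹.
P = 0.001294 / 1.927×10⁻⁸ = 67140 N = 67.14 kN.
σ_{invar} = P/A₂ = 67140/700 = 95.91 MPa, compressive.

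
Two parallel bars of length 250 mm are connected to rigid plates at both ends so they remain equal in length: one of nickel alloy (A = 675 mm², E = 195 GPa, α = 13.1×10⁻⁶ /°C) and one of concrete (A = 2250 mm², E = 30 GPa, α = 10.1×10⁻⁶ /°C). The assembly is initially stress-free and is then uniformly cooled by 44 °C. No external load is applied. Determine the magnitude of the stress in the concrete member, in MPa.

Both members must finish at the same length. With the larger α, the nickel alloy tends to over-contract; the plates restrain it, putting the nickel alloy in tension and the concrete in compression. With no external load the two internal forces are equal and opposite, magnitude P.
Setting the final lengths equal and cancelling L: (α₁ − α₂)ΔT = P/(A₁E₁) + P/(A₂E₂).
|α₁ − α₂|·ΔT = 3×10⁻⁶ × 44 = 0.000132.
1/(A₁E₁) + 1/(A₂E₂) = 1/(675×195×10³) + 1/(2250×30×10³) = 2.241×10⁻⁸ N⁻¹.
So P = 0.000132 / 2.241×10⁻⁸ = 5.89 kN.
σ_{concrete} = P/A₂ = 5890/2250 = 2.618 MPa, compressive.

σ ≈ 2.62 MPa (compressive)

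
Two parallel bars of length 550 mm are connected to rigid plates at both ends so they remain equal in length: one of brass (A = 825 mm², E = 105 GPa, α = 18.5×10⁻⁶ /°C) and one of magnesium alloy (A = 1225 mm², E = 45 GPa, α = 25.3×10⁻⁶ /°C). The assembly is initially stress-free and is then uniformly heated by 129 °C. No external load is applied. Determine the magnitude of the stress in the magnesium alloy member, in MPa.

σ ≈ 24.1 MPa (compressive)

The magnesium alloy has the larger α, so on heating it would change length more than the brass if both were free. The rigid plates force a common final length, so the magnesium alloy is put into compression and the brass into tension, with equal and opposite forces P (no external load).
Equating the net (thermal + elastic) strains gives |α₁ − α₂|·ΔT = P·[1/(A₁E₁) + 1/(A₂E₂)].
|α₁ − α₂|·ΔT = 6.8×10⁻⁶ × 129 = 0.0008772.
1/(A₁E₁) + 1/(A₂E₂) = 1/(825×105×10³) + 1/(1225×45×10³) = 2.968×10⁻⁸ N⁻¹.
P = 0.0008772 / 2.968×10⁻⁸ = 29550 N = 29.55 kN.
σ_{magnesium alloy} = P/A₂ = 29550/1225 = 24.12 MPa, compressive.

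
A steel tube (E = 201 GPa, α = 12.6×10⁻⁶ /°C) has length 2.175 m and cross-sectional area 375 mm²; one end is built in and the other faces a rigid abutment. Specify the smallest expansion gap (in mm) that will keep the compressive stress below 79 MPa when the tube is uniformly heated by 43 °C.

With no wall the tube would lengthen by αΔT L = 12.6×10⁻⁶ × 43 × 2175 = 1.178 mm.
A stress of 79 MPa corresponds to the wall pushing the tube back by σL/E = 79×2175/(201×10³) = 0.8549 mm.
The gap must absorb the remainder: g_min = 1.178 − 0.8549 = 0.3236 mm.

g ≈ 0.324 mm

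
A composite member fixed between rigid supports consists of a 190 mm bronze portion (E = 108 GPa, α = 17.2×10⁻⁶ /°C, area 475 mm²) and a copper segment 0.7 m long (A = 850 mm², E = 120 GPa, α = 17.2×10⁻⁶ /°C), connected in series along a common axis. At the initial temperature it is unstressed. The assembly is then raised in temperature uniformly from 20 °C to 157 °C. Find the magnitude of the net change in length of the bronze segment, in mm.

|ΔL| ≈ 0.287 mm

If the supports were absent, the total length change would be Σ αᵢΔT Lᵢ = 17.2×10⁻⁶×137×190 + 17.2×10⁻⁶×137×700 = 2.097 mm.
The rigid supports impose zero overall length change; the single axial force P common to all segments must satisfy P Σ Lᵢ/(AᵢEᵢ) = δ_free.
The series flexibility is Σ Lᵢ/(AᵢEᵢ) = 190/(475×108×10³) + 700/(850×120×10³) = 1.057×10⁻⁵ mm/N.
P = 2.097 / 1.057×10⁻⁵ = 198500 N = 198.5 kN, compressive.
For the bronze segment, free thermal change = 17.2×10⁻⁶×137×190 = 0.4477 mm and elastic change from P = 198500×190/(475×108×10³) = 0.7351 mm; these oppose, so the net change is 0.287 mm (segment shortens).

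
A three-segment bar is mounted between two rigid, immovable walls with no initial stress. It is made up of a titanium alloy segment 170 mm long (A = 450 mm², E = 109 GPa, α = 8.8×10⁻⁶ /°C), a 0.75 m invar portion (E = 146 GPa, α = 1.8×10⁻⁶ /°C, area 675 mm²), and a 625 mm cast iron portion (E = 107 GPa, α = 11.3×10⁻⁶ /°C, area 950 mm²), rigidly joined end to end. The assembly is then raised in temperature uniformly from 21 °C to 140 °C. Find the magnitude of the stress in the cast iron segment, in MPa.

σ ≈ 72.1 MPa (compressive)

If the supports were absent, the total length change would be Σ αᵢΔT Lᵢ = 8.8×10⁻⁶×119×170 + 1.8×10⁻⁶×119×750 + 11.3×10⁻⁶×119×625 = 1.179 mm.
The walls prevent any net length change, so an axial force P (same in every segment) develops. Compatibility: P · Σ Lᵢ/(AᵢEᵢ) = δ_free.
Σ Lᵢ/(AᵢEᵢ) = 170/(450×109×10³) + 750/(675×146×10³) + 625/(950×107×10³) = 1.722×10⁻⁵ mm/N.
P = 1.179 / 1.722×10⁻⁵ = 68450 N = 68.45 kN, compressive.
σ_{cast iron} = P / A = 68450 / 950 = 72.06 MPa.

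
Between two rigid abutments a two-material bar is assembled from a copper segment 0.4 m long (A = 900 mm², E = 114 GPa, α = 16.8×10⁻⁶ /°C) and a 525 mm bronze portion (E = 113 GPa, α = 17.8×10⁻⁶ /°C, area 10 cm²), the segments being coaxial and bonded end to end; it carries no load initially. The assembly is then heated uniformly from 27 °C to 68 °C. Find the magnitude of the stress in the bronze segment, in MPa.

σ ≈ 77.1 MPa (compressive)

Free thermal expansion of the whole bar: Σ αᵢΔT Lᵢ = 16.8×10⁻⁶×41×400 + 17.8×10⁻⁶×41×525 = 0.6587 mm.
The walls prevent any net length change, so an axial force P (same in every segment) develops. Compatibility: P · Σ Lᵢ/(AᵢEᵢ) = δ_free.
The series flexibility is Σ Lᵢ/(AᵢEᵢ) = 400/(900×114×10³) + 525/(1000×113×10³) = 8.545×10⁻⁶ mm/N.
P = 0.6587 / 8.545×10⁻⁶ = 77090 N = 77.09 kN, compressive.
σ_{bronze} = P / A = 77090 / 1000 = 77.09 MPa.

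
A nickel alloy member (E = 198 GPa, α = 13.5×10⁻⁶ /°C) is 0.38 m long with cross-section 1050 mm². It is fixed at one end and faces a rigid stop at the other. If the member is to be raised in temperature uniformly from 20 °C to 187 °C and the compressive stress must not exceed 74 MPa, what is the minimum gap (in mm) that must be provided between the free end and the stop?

g ≈ 0.715 mm

With no wall the member would lengthen by αΔT L = 13.5×10⁻⁶ × 167 × 380 = 0.8567 mm.
A stress of 74 MPa corresponds to the wall pushing the member back by σL/E = 74×380/(198×10³) = 0.142 mm.
So the gap has to take up the difference, g_min = δ_free − σL/E = 0.8567 − 0.142 = 0.7147 mm.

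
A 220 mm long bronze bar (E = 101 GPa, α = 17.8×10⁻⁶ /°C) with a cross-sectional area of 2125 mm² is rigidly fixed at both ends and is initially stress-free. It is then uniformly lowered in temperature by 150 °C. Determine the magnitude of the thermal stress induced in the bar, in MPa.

σ ≈ 270 MPa (tensile)

Because both ends are immovable the net strain is zero, and the suppressed thermal strain is αΔT = 17.8×10⁻⁶ × 150 = 2670×10⁻⁶.
σ = EαΔT = 101×10³ × 17.8×10⁻⁶ × 150 = 269.7 MPa (tensile; the bar is trying to contract).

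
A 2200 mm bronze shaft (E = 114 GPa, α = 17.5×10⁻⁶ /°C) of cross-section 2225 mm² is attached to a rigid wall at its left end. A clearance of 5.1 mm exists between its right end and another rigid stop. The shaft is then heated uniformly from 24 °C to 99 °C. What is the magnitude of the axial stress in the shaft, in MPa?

Unrestrained expansion: δ_free = αΔT L = 17.5×10⁻⁶ × 75 × 2200 = 2.887 mm.
Since δ_free = 2.89 mm is less than the 5.1 mm gap, the shaft never touches the wall. No axial force develops.

σ ≈ 0 MPa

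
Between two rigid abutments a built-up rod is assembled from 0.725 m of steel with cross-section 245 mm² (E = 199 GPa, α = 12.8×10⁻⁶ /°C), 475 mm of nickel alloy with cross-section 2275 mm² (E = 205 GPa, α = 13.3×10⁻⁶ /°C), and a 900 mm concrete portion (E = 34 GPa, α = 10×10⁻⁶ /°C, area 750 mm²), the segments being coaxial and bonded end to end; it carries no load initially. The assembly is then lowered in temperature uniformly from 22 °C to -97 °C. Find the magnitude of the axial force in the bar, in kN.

If the supports were absent, the total length change would be Σ αᵢΔT Lᵢ = 12.8×10⁻⁶×119×725 + 13.3×10⁻⁶×119×475 + 10×10⁻⁶×119×900 = 2.927 mm.
Since the ends are fixed, an axial force P builds up, equal in every segment, with P · Σ Lᵢ/(AᵢEᵢ) = δ_free.
Σ Lᵢ/(AᵢEᵢ) = 725/(245×199×10³) + 475/(2275×205×10³) + 900/(750×34×10³) = 5.118×10⁻⁵ mm/N.
Hence P = δ_free / Σ(L/AE) = 2.927/5.118×10⁻⁵ = 57.19 kN (tensile).

P ≈ 57.2 kN (tensile)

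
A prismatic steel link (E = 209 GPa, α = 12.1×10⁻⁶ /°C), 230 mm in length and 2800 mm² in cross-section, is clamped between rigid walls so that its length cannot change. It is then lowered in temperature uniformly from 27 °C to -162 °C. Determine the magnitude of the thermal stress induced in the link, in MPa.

σ ≈ 478 MPa (tensile)

With length fixed, the mechanical strain must cancel the thermal strain αΔT = 12.1×10⁻⁶ × 189 = 2286.9×10⁻⁶.
Hence σ = E·αΔT = 209×10³ × 2286.9×10⁻⁶ = 478 MPa, tensile.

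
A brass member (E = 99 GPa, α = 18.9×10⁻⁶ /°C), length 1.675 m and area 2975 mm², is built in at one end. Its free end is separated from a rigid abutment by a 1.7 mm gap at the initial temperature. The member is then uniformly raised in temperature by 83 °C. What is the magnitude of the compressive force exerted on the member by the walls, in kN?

If the wall were absent the member would grow by αΔT L = 18.9×10⁻⁶ × 83 × 1675 = 2.628 mm.
The gap closes (δ_free > 1.7 mm) and the wall then resists a further 2.628 − 1.7 = 0.9276 mm of expansion.
So σ = E(δ_free − g)/L = 99×10³ × 0.9276/1675 = 54.82 MPa.
Force on the wall = σA = 54.82 × 2975 mm² = 163.1 kN.

P ≈ 163 kN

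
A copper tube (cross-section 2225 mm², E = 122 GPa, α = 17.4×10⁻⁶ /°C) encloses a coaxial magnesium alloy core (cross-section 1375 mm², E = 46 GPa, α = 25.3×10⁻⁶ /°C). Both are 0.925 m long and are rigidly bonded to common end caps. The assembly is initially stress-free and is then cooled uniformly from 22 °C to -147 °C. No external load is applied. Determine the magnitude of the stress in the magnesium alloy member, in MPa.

The magnesium alloy has the larger α, so on cooling it would change length more than the copper if both were free. The rigid plates force a common final length, so the magnesium alloy is put into tension and the copper into compression, with equal and opposite forces P (no external load).
Equating the net (thermal + elastic) strains gives |α₁ − α₂|·ΔT = P·[1/(A₁E₁) + 1/(A₂E₂)].
|α₁ − α₂|·ΔT = 7.9×10⁻⁶ × 169 = 0.001335.
1/(A₁E₁) + 1/(A₂E₂) = 1/(2225×122×10³) + 1/(1375×46×10³) = 1.949×10⁻⁸ N⁻¹.
So P = 0.001335 / 1.949×10⁻⁸ = 68.49 kN.
σ_{magnesium alloy} = P/A₂ = 68490/1375 = 49.81 MPa, tensile.

σ ≈ 49.8 MPa (tensile)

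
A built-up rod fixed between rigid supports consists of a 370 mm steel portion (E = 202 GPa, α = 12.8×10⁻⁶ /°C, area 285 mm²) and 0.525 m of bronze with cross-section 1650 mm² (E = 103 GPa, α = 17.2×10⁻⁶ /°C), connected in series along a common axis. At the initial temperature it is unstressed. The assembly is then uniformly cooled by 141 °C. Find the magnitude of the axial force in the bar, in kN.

P ≈ 204 kN (tensile)

If the supports were absent, the total length change would be Σ αᵢΔT Lᵢ = 12.8×10⁻⁶×141×370 + 17.2×10⁻⁶×141×525 = 1.941 mm.
Since the ends are fixed, an axial force P builds up, equal in every segment, with P · Σ Lᵢ/(AᵢEᵢ) = δ_free.
Σ Lᵢ/(AᵢEᵢ) = 370/(285×202×10³) + 525/(1650×103×10³) = 9.516×10⁻⁶ mm/N.
Hence P = δ_free / Σ(L/AE) = 1.941/9.516×10⁻⁶ = 204 kN (tensile).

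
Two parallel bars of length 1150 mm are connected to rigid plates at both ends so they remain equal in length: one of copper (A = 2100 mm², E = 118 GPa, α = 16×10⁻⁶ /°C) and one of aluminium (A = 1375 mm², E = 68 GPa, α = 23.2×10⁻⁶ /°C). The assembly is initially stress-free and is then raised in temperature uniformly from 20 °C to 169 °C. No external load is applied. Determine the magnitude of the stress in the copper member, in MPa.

σ ≈ 34.7 MPa (tensile)

Equilibrium of a rigid end plate with no external load gives equal and opposite internal forces ±P in the two members. Since α_{aluminium} > α_{copper}, heating drives the aluminium into compression and the copper into tension.
Equating the net (thermal + elastic) strains gives |α₁ − α₂|·ΔT = P·[1/(A₁E₁) + 1/(A₂E₂)].
|α₁ − α₂|·ΔT = 7.2×10⁻⁶ × 149 = 0.001073.
1/(A₁E₁) + 1/(A₂E₂) = 1/(2100×118×10³) + 1/(1375×68×10³) = 1.473×10⁻⁸ N⁻¹.
P = 0.001073 / 1.473×10⁻⁸ = 72830 N = 72.83 kN.
σ_{copper} = P/A₁ = 72830/2100 = 34.68 MPa, tensile.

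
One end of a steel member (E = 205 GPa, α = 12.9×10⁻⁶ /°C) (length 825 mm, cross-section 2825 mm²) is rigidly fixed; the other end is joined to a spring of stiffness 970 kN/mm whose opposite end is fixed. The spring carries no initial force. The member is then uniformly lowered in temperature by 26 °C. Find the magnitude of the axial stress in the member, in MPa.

σ ≈ 39.9 MPa (tensile)

If the spring were absent the member would shorten by αΔT L = 12.9×10⁻⁶ × 26 × 825 = 0.2767 mm.
With a force P in the spring, the elastic change of the member is PL/(AE) and that of the spring is P/k; compatibility requires their sum to equal δ_free.
P [ L/(AE) + 1/k ] = δ_free → P [ 825/(2825×205×10³) + 1/(970×10³) ] = 0.2767.
P = 0.2767 / 2.455×10⁻⁶ = 112700 N.
σ = P/A = 112700/2825 = 39.89 MPa.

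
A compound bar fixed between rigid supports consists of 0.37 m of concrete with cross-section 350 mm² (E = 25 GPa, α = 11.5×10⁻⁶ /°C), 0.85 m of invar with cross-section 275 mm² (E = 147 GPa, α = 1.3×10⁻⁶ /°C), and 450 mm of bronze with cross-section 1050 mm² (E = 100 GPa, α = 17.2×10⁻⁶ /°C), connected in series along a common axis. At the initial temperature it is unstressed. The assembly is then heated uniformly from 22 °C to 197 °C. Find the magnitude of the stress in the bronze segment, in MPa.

σ ≈ 32.3 MPa (compressive)

If the supports were absent, the total length change would be Σ αᵢΔT Lᵢ = 11.5×10⁻⁶×175×370 + 1.3×10⁻⁶×175×850 + 17.2×10⁻⁶×175×450 = 2.292 mm.
The rigid supports impose zero overall length change; the single axial force P common to all segments must satisfy P Σ Lᵢ/(AᵢEᵢ) = δ_free.
The series flexibility is Σ Lᵢ/(AᵢEᵢ) = 370/(350×25×10³) + 850/(275×147×10³) + 450/(1050×100×10³) = 6.76×10⁻⁵ mm/N.
P = 2.292 / 6.76×10⁻⁵ = 33910 N = 33.91 kN, compressive.
σ_{bronze} = P / A = 33910 / 1050 = 32.3 MPa.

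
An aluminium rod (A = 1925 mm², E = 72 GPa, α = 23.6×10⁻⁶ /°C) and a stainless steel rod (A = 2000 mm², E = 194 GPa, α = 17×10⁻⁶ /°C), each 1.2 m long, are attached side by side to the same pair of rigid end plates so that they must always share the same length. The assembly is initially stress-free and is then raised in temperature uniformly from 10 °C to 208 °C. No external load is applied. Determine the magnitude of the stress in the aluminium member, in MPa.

The aluminium has the larger α, so on heating it would change length more than the stainless steel if both were free. The rigid plates force a common final length, so the aluminium is put into compression and the stainless steel into tension, with equal and opposite forces P (no external load).
Compatibility of the two members (thermal + elastic change equal): (α₁ − α₂)ΔT = P·[1/(A₁E₁) + 1/(A₂E₂)].
|α₁ − α₂|·ΔT = 6.6×10⁻⁶ × 198 = 0.001307.
1/(A₁E₁) + 1/(A₂E₂) = 1/(1925×72×10³) + 1/(2000×194×10³) = 9.792×10⁻⁹ N⁻¹.
So P = 0.001307 / 9.792×10⁻⁹ = 133.5 kN.
σ_{aluminium} = P/A₁ = 133500/1925 = 69.33 MPa, compressive.

σ ≈ 69.3 MPa (compressive)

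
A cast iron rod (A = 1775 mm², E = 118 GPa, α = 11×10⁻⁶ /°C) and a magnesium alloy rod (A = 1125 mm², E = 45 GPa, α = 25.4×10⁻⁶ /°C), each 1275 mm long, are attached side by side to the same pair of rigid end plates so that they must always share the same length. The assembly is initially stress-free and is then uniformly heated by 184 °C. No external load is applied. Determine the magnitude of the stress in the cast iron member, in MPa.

Both members must finish at the same length. With the larger α, the magnesium alloy tends to over-expand; the plates restrain it, putting the magnesium alloy in compression and the cast iron in tension. With no external load the two internal forces are equal and opposite, magnitude P.
Setting the final lengths equal and cancelling L: (α₁ − α₂)ΔT = P/(A₁E₁) + P/(A₂E₂).
|α₁ − α₂|·ΔT = 14.4×10⁻⁶ × 184 = 0.00265.
1/(A₁E₁) + 1/(A₂E₂) = 1/(1775×118×10³) + 1/(1125×45×10³) = 2.453×10⁻⁸ N⁻¹.
P = 0.00265 / 2.453×10⁻⁸ = 108000 N = 108 kN.
σ_{cast iron} = P/A₁ = 108000/1775 = 60.86 MPa, tensile.

σ ≈ 60.9 MPa (tensile)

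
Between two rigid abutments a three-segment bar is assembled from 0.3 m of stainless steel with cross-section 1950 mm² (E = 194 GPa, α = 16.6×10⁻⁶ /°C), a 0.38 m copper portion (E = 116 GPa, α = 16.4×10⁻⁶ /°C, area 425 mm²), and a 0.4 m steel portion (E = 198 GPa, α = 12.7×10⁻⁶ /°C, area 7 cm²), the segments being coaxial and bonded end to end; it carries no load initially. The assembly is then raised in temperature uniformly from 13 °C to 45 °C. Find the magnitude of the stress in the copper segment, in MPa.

With the walls removed the bar would change length by δ_free = Σ αᵢΔT Lᵢ = 16.6×10⁻⁶×32×300 + 16.4×10⁻⁶×32×380 + 12.7×10⁻⁶×32×400 = 0.5213 mm.
The walls prevent any net length change, so an axial force P (same in every segment) develops. Compatibility: P · Σ Lᵢ/(AᵢEᵢ) = δ_free.
Σ Lᵢ/(AᵢEᵢ) = 300/(1950×194×10³) + 380/(425×116×10³) + 400/(700×198×10³) = 1.139×10⁻⁵ mm/N.
Hence P = δ_free / Σ(L/AE) = 0.5213/1.139×10⁻⁵ = 45.78 kN (compressive).
σ_{copper} = P / A = 45780 / 425 = 107.7 MPa.

σ ≈ 108 MPa (compressive)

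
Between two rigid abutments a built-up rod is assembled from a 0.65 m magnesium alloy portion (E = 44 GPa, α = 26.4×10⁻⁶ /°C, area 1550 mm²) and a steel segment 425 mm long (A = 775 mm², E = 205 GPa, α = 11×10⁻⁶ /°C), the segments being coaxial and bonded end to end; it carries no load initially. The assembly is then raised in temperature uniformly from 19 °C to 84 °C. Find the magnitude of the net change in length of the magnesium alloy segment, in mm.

With the walls removed the bar would change length by δ_free = Σ αᵢΔT Lᵢ = 26.4×10⁻⁶×65×650 + 11×10⁻⁶×65×425 = 1.419 mm.
The walls prevent any net length change, so an axial force P (same in every segment) develops. Compatibility: P · Σ Lᵢ/(AᵢEᵢ) = δ_free.
The series flexibility is Σ Lᵢ/(AᵢEᵢ) = 650/(1550×44×10³) + 425/(775×205×10³) = 1.221×10⁻⁵ mm/N.
Hence P = δ_free / Σ(L/AE) = 1.419/1.221×10⁻⁵ = 116.3 kN (compressive).
For the magnesium alloy segment, free thermal change = 26.4×10⁻⁶×65×650 = 1.115 mm and elastic change from P = 116300×650/(1550×44×10³) = 1.108 mm; these oppose, so the net change is 0.00718 mm (segment lengthens).

|ΔL| ≈ 0.00718 mm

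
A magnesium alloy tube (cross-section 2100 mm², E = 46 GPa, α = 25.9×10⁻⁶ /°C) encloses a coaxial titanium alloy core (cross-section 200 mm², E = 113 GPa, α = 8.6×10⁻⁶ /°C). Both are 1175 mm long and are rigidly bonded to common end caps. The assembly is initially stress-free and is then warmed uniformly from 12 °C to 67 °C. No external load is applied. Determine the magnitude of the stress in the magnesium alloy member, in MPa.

Equilibrium of a rigid end plate with no external load gives equal and opposite internal forces ±P in the two members. Since α_{magnesium alloy} > α_{titanium alloy}, heating drives the magnesium alloy into compression and the titanium alloy into tension.
Equating the net (thermal + elastic) strains gives |α₁ − α₂|·ΔT = P·[1/(A₁E₁) + 1/(A₂E₂)].
|α₁ − α₂|·ΔT = 17.3×10⁻⁶ × 55 = 0.0009515.
1/(A₁E₁) + 1/(A₂E₂) = 1/(2100×46×10³) + 1/(200×113×10³) = 5.46×10⁻⁸ N⁻¹.
P = 0.0009515 / 5.46×10⁻⁸ = 17430 N = 17.43 kN.
σ_{magnesium alloy} = P/A₁ = 17430/2100 = 8.298 MPa, compressive.

σ ≈ 8.3 MPa (compressive)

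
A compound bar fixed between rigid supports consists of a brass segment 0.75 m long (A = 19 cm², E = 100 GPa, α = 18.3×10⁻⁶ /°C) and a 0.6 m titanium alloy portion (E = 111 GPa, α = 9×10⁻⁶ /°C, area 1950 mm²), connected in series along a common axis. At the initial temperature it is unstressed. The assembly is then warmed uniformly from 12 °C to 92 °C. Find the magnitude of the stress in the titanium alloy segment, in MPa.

σ ≈ 117 MPa (compressive)

Free thermal expansion of the whole bar: Σ αᵢΔT Lᵢ = 18.3×10⁻⁶×80×750 + 9×10⁻⁶×80×600 = 1.53 mm.
The rigid supports impose zero overall length change; the single axial force P common to all segments must satisfy P Σ Lᵢ/(AᵢEᵢ) = δ_free.
The series flexibility is Σ Lᵢ/(AᵢEᵢ) = 750/(1900×100×10³) + 600/(1950×111×10³) = 6.719×10⁻⁶ mm/N.
P = 1.53 / 6.719×10⁻⁶ = 227700 N = 227.7 kN, compressive.
σ_{titanium alloy} = P / A = 227700 / 1950 = 116.8 MPa.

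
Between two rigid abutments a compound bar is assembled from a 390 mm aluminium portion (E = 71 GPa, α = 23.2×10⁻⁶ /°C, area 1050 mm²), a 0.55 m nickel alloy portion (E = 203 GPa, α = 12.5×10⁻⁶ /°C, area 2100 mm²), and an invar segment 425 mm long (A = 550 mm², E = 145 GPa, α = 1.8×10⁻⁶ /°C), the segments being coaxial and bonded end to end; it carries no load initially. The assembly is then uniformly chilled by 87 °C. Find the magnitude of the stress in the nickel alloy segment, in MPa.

σ ≈ 58.3 MPa (tensile)

If the supports were absent, the total length change would be Σ αᵢΔT Lᵢ = 23.2×10⁻⁶×87×390 + 12.5×10⁻⁶×87×550 + 1.8×10⁻⁶×87×425 = 1.452 mm.
The rigid supports impose zero overall length change; the single axial force P common to all segments must satisfy P Σ Lᵢ/(AᵢEᵢ) = δ_free.
Σ Lᵢ/(AᵢEᵢ) = 390/(1050×71×10³) + 550/(2100×203×10³) + 425/(550×145×10³) = 1.185×10⁻⁵ mm/N.
So P = 1.452 / 1.185×10⁻⁵ = 122.5 kN, tensile.
σ_{nickel alloy} = P / A = 122500 / 2100 = 58.34 MPa.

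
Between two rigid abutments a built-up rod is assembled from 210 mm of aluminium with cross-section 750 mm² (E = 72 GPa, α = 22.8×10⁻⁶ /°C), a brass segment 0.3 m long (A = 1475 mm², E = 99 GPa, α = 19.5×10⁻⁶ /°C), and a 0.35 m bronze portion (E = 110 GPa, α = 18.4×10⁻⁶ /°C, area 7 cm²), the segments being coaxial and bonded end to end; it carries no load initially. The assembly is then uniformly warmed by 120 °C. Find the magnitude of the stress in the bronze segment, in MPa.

If the supports were absent, the total length change would be Σ αᵢΔT Lᵢ = 22.8×10⁻⁶×120×210 + 19.5×10⁻⁶×120×300 + 18.4×10⁻⁶×120×350 = 2.049 mm.
The walls prevent any net length change, so an axial force P (same in every segment) develops. Compatibility: P · Σ Lᵢ/(AᵢEᵢ) = δ_free.
The series flexibility is Σ Lᵢ/(AᵢEᵢ) = 210/(750×72×10³) + 300/(1475×99×10³) + 350/(700×110×10³) = 1.049×10⁻⁵ mm/N.
So P = 2.049 / 1.049×10⁻⁵ = 195.4 kN, compressive.
σ_{bronze} = P / A = 195400 / 700 = 279.1 MPa.

σ ≈ 279 MPa (compressive)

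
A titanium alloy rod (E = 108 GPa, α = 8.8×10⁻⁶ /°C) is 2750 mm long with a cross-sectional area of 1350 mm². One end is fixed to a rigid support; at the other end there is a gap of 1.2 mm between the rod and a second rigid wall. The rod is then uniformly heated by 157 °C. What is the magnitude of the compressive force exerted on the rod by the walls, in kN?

Free thermal elongation = αΔT L = 8.8×10⁻⁶ × 157 × 2750 = 3.799 mm.
This exceeds the 1.2 mm gap, so the wall pushes back. The portion of expansion that must be recovered elastically is δ_free − gap = 3.799 − 1.2 = 2.599 mm.
So σ = E(δ_free − g)/L = 108×10³ × 2.599/2750 = 102.1 MPa.
P = σA = 102.1 × 1350 = 137.8 kN.

P ≈ 138 kN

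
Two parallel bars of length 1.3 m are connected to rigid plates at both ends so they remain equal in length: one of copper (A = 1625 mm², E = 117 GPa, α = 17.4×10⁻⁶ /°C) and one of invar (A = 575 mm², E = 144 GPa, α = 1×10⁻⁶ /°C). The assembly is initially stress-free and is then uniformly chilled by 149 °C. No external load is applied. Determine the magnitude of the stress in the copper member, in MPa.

The copper has the larger α, so on cooling it would change length more than the invar if both were free. The rigid plates force a common final length, so the copper is put into tension and the invar into compression, with equal and opposite forces P (no external load).
Compatibility of the two members (thermal + elastic change equal): (α₁ − α₂)ΔT = P·[1/(A₁E₁) + 1/(A₂E₂)].
|α₁ − α₂|·ΔT = 16.4×10⁻⁶ × 149 = 0.002444.
1/(A₁E₁) + 1/(A₂E₂) = 1/(1625×117×10³) + 1/(575×144×10³) = 1.734×10⁻⁸ N⁻¹.
P = 0.002444 / 1.734×10⁻⁸ = 140900 N = 140.9 kN.
σ_{copper} = P/A₁ = 140900/1625 = 86.74 MPa, tensile.

σ ≈ 86.7 MPa (tensile)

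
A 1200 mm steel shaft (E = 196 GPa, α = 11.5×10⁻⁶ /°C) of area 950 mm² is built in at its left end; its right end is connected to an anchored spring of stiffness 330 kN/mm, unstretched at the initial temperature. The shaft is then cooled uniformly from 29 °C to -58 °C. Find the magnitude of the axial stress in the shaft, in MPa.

σ ≈ 133 MPa (tensile)

Free thermal contraction: δ_free = αΔT L = 11.5×10⁻⁶ × 87 × 1200 = 1.201 mm.
Let P be the tensile force in the spring. The shaft extends elastically by PL/(AE) and the spring stretches by P/k; together these equal δ_free.
So P = δ_free / [L/(AE) + 1/k] = 1.201 / [ 1200/(950×196×10³) + 1/(330×10³) ].
P = 1.201 / 9.475×10⁻⁶ = 126700 N.
σ = P/A = 126700/950 = 133.4 MPa.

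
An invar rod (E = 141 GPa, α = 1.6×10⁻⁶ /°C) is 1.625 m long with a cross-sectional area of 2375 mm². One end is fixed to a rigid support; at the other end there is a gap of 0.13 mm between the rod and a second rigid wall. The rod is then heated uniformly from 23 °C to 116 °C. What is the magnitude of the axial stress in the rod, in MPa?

Unrestrained expansion: δ_free = αΔT L = 1.6×10⁻⁶ × 93 × 1625 = 0.2418 mm.
The gap closes (δ_free > 0.13 mm) and the wall then resists a further 0.2418 − 0.13 = 0.1118 mm of expansion.
That suppressed elongation corresponds to σ = E·Δ/L = 141×10³ × 0.1118/1625 = 9.701 MPa.

σ ≈ 9.7 MPa (compressive)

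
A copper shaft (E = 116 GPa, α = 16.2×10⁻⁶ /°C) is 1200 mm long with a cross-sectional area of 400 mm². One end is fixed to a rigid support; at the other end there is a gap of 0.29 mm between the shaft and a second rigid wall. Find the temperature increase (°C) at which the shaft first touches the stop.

Contact occurs when the free expansion equals the gap: αΔT L = 0.29 mm.
ΔT = 0.29 / (16.2×10⁻⁶ × 1200) = 14.92 °C.

ΔT ≈ 14.9 °C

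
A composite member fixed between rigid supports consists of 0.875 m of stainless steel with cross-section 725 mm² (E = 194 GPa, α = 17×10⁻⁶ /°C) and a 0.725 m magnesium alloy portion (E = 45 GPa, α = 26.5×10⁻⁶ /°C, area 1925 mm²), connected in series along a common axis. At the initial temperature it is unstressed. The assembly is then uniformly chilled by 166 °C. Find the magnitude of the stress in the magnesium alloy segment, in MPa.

σ ≈ 201 MPa (tensile)

Free thermal contraction of the whole bar: Σ αᵢΔT Lᵢ = 17×10⁻⁶×166×875 + 26.5×10⁻⁶×166×725 = 5.659 mm.
The rigid supports impose zero overall length change; the single axial force P common to all segments must satisfy P Σ Lᵢ/(AᵢEᵢ) = δ_free.
The series flexibility is Σ Lᵢ/(AᵢEᵢ) = 875/(725×194×10³) + 725/(1925×45×10³) = 1.459×10⁻⁵ mm/N.
Hence P = δ_free / Σ(L/AE) = 5.659/1.459×10⁻⁵ = 387.8 kN (tensile).
σ_{magnesium alloy} = P / A = 387800 / 1925 = 201.5 MPa.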